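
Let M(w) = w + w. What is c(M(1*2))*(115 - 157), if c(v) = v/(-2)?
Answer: 84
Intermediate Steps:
M(w) = 2*w
c(v) = -v/2 (c(v) = v*(-½) = -v/2)
c(M(1*2))*(115 - 157) = (-2)*(115 - 157) = -2*(-42) = 84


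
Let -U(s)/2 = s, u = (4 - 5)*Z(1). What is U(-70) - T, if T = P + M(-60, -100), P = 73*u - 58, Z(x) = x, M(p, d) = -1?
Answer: 272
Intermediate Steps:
u = -1 (u = (4 - 5)*1 = -1*1 = -1)
P = -131 (P = 73*(-1) - 58 = -73 - 58 = -131)
U(s) = -2*s
T = -132 (T = -131 - 1 = -132)
U(-70) - T = -2*(-70) - 1*(-132) = 140 + 132 = 272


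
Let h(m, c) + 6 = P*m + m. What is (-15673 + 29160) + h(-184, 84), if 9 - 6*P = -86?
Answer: 31151/3 ≈ 10384.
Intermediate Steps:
P = 95/6 (P = 3/2 - ⅙*(-86) = 3/2 + 43/3 = 95/6 ≈ 15.833)
h(m, c) = -6 + 101*m/6 (h(m, c) = -6 + (95*m/6 + m) = -6 + 101*m/6)
(-15673 + 29160) + h(-184, 84) = (-15673 + 29160) + (-6 + (101/6)*(-184)) = 13487 + (-6 - 9292/3) = 13487 - 9310/3 = 31151/3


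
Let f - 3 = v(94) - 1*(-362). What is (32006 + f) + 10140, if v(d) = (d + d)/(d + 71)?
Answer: 7014503/165 ≈ 42512.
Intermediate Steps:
v(d) = 2*d/(71 + d) (v(d) = (2*d)/(71 + d) = 2*d/(71 + d))
f = 60413/165 (f = 3 + (2*94/(71 + 94) - 1*(-362)) = 3 + (2*94/165 + 362) = 3 + (2*94*(1/165) + 362) = 3 + (188/165 + 362) = 3 + 59918/165 = 60413/165 ≈ 366.14)
(32006 + f) + 10140 = (32006 + 60413/165) + 10140 = 5341403/165 + 10140 = 7014503/165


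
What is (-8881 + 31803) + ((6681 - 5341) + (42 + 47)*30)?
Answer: 26932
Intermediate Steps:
(-8881 + 31803) + ((6681 - 5341) + (42 + 47)*30) = 22922 + (1340 + 89*30) = 22922 + (1340 + 2670) = 22922 + 4010 = 26932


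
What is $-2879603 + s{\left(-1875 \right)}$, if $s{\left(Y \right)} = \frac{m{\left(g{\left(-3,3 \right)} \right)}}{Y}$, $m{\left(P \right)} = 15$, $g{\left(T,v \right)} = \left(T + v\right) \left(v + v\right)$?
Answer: $- \frac{359950376}{125} \approx -2.8796 \cdot 10^{6}$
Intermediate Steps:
$g{\left(T,v \right)} = 2 v \left(T + v\right)$ ($g{\left(T,v \right)} = \left(T + v\right) 2 v = 2 v \left(T + v\right)$)
$s{\left(Y \right)} = \frac{15}{Y}$
$-2879603 + s{\left(-1875 \right)} = -2879603 + \frac{15}{-1875} = -2879603 + 15 \left(- \frac{1}{1875}\right) = -2879603 - \frac{1}{125} = - \frac{359950376}{125}$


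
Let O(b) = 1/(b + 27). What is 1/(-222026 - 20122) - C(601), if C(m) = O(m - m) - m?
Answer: 1309697807/2179332 ≈ 600.96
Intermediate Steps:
O(b) = 1/(27 + b)
C(m) = 1/27 - m (C(m) = 1/(27 + (m - m)) - m = 1/(27 + 0) - m = 1/27 - m)
1/(-222026 - 20122) - C(601) = 1/(-222026 - 20122) - (1/27 - 1*601) = 1/(-242148) - (1/27 - 601) = -1/242148 - 1*(-16226/27) = -1/242148 + 16226/27 = 1309697807/2179332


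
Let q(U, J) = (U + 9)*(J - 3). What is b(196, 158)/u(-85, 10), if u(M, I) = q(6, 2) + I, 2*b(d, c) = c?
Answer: -79/5 ≈ -15.800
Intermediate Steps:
b(d, c) = c/2
q(U, J) = (-3 + J)*(9 + U) (q(U, J) = (9 + U)*(-3 + J) = (-3 + J)*(9 + U))
u(M, I) = -15 + I (u(M, I) = (-27 - 3*6 + 9*2 + 2*6) + I = (-27 - 18 + 18 + 12) + I = -15 + I)
b(196, 158)/u(-85, 10) = ((½)*158)/(-15 + 10) = 79/(-5) = 79*(-⅕) = -79/5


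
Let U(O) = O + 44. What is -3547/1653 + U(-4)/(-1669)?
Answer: -5986063/2758857 ≈ -2.1698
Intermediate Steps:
U(O) = 44 + O
-3547/1653 + U(-4)/(-1669) = -3547/1653 + (44 - 4)/(-1669) = -3547*1/1653 + 40*(-1/1669) = -3547/1653 - 40/1669 = -5986063/2758857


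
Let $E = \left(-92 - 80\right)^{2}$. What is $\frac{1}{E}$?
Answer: $\frac{1}{29584} \approx 3.3802 \cdot 10^{-5}$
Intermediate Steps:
$E = 29584$ ($E = \left(-172\right)^{2} = 29584$)
$\frac{1}{E} = \frac{1}{29584}$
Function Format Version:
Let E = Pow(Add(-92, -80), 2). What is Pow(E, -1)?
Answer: Rational(1, 29584) ≈ 3.3802e-5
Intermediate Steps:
E = 29584 (E = Pow(-172, 2) = 29584)
Pow(E, -1) = Pow(29584, -1) = Rational(1, 29584)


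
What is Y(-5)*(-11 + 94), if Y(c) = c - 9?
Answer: -1162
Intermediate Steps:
Y(c) = -9 + c
Y(-5)*(-11 + 94) = (-9 - 5)*(-11 + 94) = -14*83 = -1162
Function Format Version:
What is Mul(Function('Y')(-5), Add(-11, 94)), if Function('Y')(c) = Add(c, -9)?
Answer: -1162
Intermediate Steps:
Function('Y')(c) = Add(-9, c)
Mul(Function('Y')(-5), Add(-11, 94)) = Mul(Add(-9, -5), Add(-11, 94)) = Mul(-14, 83) = -1162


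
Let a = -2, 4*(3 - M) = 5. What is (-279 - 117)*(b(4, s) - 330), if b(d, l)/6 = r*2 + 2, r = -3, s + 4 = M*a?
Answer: 140184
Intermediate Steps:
M = 7/4 (M = 3 - 1/4*5 = 3 - 5/4 = 7/4 ≈ 1.7500)
s = -15/2 (s = -4 + (7/4)*(-2) = -4 - 7/2 = -15/2 ≈ -7.5000)
b(d, l) = -24 (b(d, l) = 6*(-3*2 + 2) = 6*(-6 + 2) = 6*(-4) = -24)
(-279 - 117)*(b(4, s) - 330) = (-279 - 117)*(-24 - 330) = -396*(-354) = 140184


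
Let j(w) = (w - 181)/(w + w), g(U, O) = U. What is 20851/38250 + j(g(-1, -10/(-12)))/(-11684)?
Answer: 120071167/223456500 ≈ 0.53734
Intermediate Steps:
j(w) = (-181 + w)/(2*w) (j(w) = (-181 + w)/((2*w)) = (-181 + w)*(1/(2*w)) = (-181 + w)/(2*w))
20851/38250 + j(g(-1, -10/(-12)))/(-11684) = 20851/38250 + ((½)*(-181 - 1)/(-1))/(-11684) = 20851*(1/38250) + ((½)*(-1)*(-182))*(-1/11684) = 20851/38250 + 91*(-1/11684) = 20851/38250 - 91/11684 = 120071167/223456500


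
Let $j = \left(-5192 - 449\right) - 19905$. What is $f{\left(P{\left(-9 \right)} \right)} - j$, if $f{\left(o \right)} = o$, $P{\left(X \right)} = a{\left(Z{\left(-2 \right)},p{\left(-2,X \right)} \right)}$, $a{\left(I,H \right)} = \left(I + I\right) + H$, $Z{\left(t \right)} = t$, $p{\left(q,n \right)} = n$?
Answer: $25533$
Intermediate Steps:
$a{\left(I,H \right)} = H + 2 I$ ($a{\left(I,H \right)} = 2 I + H = H + 2 I$)
$P{\left(X \right)} = -4 + X$ ($P{\left(X \right)} = X + 2 \left(-2\right) = X - 4 = -4 + X$)
$j = -25546$ ($j = \left(-5192 - 449\right) - 19905 = -5641 - 19905 = -25546$)
$f{\left(P{\left(-9 \right)} \right)} - j = \left(-4 - 9\right) - -25546 = -13 + 25546 = 25533$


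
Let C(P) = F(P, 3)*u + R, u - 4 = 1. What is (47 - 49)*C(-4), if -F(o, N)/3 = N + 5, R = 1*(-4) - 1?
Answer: 250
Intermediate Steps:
R = -5 (R = -4 - 1 = -5)
u = 5 (u = 4 + 1 = 5)
F(o, N) = -15 - 3*N (F(o, N) = -3*(N + 5) = -3*(5 + N) = -15 - 3*N)
C(P) = -125 (C(P) = (-15 - 3*3)*5 - 5 = (-15 - 9)*5 - 5 = -24*5 - 5 = -120 - 5 = -125)
(47 - 49)*C(-4) = (47 - 49)*(-125) = -2*(-125) = 250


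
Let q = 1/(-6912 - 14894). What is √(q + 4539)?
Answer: √2158301903998/21806 ≈ 67.372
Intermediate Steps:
q = -1/21806 (q = 1/(-21806) = -1/21806 ≈ -4.5859e-5)
√(q + 4539) = √(-1/21806 + 4539) = √(98977433/21806) = √2158301903998/21806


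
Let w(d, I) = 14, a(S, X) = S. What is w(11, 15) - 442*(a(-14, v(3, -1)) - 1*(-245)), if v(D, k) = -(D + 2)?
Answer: -102088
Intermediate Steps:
v(D, k) = -2 - D (v(D, k) = -(2 + D) = -2 - D)
w(11, 15) - 442*(a(-14, v(3, -1)) - 1*(-245)) = 14 - 442*(-14 - 1*(-245)) = 14 - 442*(-14 + 245) = 14 - 442*231 = 14 - 102102 = -102088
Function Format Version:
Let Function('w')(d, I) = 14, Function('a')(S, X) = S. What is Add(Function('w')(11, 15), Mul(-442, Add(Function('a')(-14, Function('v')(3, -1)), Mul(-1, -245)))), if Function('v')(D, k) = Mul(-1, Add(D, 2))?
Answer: -102088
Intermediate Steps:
Function('v')(D, k) = Add(-2, Mul(-1, D)) (Function('v')(D, k) = Mul(-1, Add(2, D)) = Add(-2, Mul(-1, D)))
Add(Function('w')(11, 15), Mul(-442, Add(Function('a')(-14, Function('v')(3, -1)), Mul(-1, -245)))) = Add(14, Mul(-442, Add(-14, Mul(-1, -245)))) = Add(14, Mul(-442, Add(-14, 245))) = Add(14, Mul(-442, 231)) = Add(14, -102102) = -102088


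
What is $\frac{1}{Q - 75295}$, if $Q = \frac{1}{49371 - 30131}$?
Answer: $- \frac{19240}{1448675799} \approx -1.3281 \cdot 10^{-5}$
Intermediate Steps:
$Q = \frac{1}{19240} \approx 5.1975 \cdot 10^{-5}$
$\frac{1}{Q - 75295} = \frac{1}{\frac{1}{19240} - 75295} = \frac{1}{- \frac{1448675799}{19240}} = - \frac{19240}{1448675799}$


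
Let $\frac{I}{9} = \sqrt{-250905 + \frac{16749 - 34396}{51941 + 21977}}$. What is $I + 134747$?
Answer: $134747 + \frac{9 i \sqrt{1370913788436166}}{73918} \approx 1.3475 \cdot 10^{5} + 4508.1 i$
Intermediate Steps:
$I = \frac{9 i \sqrt{1370913788436166}}{73918}$ ($I = 9 \sqrt{-250905 + \frac{16749 - 34396}{51941 + 21977}} = 9 \sqrt{-250905 - \frac{17647}{73918}} = 9 \sqrt{- \frac{18546413437}{73918}} = 9 \frac{i \sqrt{1370913788436166}}{73918} = \frac{9 i \sqrt{1370913788436166}}{73918} \approx 4508.1 i$)
$I + 134747 = \frac{9 i \sqrt{1370913788436166}}{73918} + 134747 = 134747 + \frac{9 i \sqrt{1370913788436166}}{73918}$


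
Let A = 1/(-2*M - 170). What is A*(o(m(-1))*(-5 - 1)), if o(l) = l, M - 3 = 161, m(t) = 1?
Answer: 1/83 ≈ 0.012048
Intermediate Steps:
M = 164 (M = 3 + 161 = 164)
A = -1/498 (A = 1/(-2*164 - 170) = 1/(-328 - 170) = 1/(-498) = -1/498 ≈ -0.0020080)
A*(o(m(-1))*(-5 - 1)) = -(-5 - 1)/498 = -(-6)/498 = -1/498*(-6) = 1/83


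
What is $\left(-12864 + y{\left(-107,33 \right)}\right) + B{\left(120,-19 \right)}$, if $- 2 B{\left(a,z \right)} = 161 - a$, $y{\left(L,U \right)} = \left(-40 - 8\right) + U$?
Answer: $- \frac{25799}{2} \approx -12900.0$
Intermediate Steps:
$y{\left(L,U \right)} = -48 + U$
$B{\left(a,z \right)} = - \frac{161}{2} + \frac{a}{2}$ ($B{\left(a,z \right)} = - \frac{161 - a}{2} = - \frac{161}{2} + \frac{a}{2}$)
$\left(-12864 + y{\left(-107,33 \right)}\right) + B{\left(120,-19 \right)} = \left(-12864 + \left(-48 + 33\right)\right) + \left(- \frac{161}{2} + \frac{1}{2} \cdot 120\right) = \left(-12864 - 15\right) + \left(- \frac{161}{2} + 60\right) = -12879 - \frac{41}{2} = - \frac{25799}{2}$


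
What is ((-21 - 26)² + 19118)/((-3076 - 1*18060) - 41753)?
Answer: -7109/20963 ≈ -0.33912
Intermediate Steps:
((-21 - 26)² + 19118)/((-3076 - 1*18060) - 41753) = ((-47)² + 19118)/((-3076 - 18060) - 41753) = (2209 + 19118)/(-21136 - 41753) = 21327/(-62889) = 21327*(-1/62889) = -7109/20963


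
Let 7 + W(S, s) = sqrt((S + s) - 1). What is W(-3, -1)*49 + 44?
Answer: -299 + 49*I*sqrt(5) ≈ -299.0 + 109.57*I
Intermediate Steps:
W(S, s) = -7 + sqrt(-1 + S + s) (W(S, s) = -7 + sqrt((S + s) - 1) = -7 + sqrt(-1 + S + s))
W(-3, -1)*49 + 44 = (-7 + sqrt(-1 - 3 - 1))*49 + 44 = (-7 + sqrt(-5))*49 + 44 = (-7 + I*sqrt(5))*49 + 44 = (-343 + 49*I*sqrt(5)) + 44 = -299 + 49*I*sqrt(5)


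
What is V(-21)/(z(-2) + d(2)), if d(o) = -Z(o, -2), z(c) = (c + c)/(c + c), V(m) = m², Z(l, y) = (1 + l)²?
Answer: -441/8 ≈ -55.125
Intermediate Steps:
z(c) = 1 (z(c) = (2*c)/((2*c)) = (2*c)*(1/(2*c)) = 1)
d(o) = -(1 + o)²
V(-21)/(z(-2) + d(2)) = (-21)²/(1 - (1 + 2)²) = 441/(1 - 1*3²) = 441/(1 - 1*9) = 441/(1 - 9) = 441/(-8) = 441*(-⅛) = -441/8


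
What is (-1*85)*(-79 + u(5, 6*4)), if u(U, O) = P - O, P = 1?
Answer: 8670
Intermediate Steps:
u(U, O) = 1 - O
(-1*85)*(-79 + u(5, 6*4)) = (-1*85)*(-79 + (1 - 6*4)) = -85*(-79 + (1 - 1*24)) = -85*(-79 + (1 - 24)) = -85*(-79 - 23) = -85*(-102) = 8670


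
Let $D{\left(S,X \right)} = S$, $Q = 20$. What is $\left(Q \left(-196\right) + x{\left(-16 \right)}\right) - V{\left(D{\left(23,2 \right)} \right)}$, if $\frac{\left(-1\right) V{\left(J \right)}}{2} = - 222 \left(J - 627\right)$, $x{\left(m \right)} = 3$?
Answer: $264259$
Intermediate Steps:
$V{\left(J \right)} = -278388 + 444 J$ ($V{\left(J \right)} = - 2 \left(- 222 \left(J - 627\right)\right) = - 2 \left(- 222 \left(-627 + J\right)\right) = - 2 \left(139194 - 222 J\right) = -278388 + 444 J$)
$\left(Q \left(-196\right) + x{\left(-16 \right)}\right) - V{\left(D{\left(23,2 \right)} \right)} = \left(20 \left(-196\right) + 3\right) - \left(-278388 + 444 \cdot 23\right) = \left(-3920 + 3\right) - \left(-278388 + 10212\right) = -3917 - -268176 = -3917 + 268176 = 264259$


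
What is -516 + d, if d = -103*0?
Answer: -516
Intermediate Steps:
d = 0
-516 + d = -516 + 0 = -516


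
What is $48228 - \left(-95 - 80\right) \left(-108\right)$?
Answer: $29328$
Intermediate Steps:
$48228 - \left(-95 - 80\right) \left(-108\right) = 48228 - \left(-175\right) \left(-108\right) = 48228 - 18900 = 29328$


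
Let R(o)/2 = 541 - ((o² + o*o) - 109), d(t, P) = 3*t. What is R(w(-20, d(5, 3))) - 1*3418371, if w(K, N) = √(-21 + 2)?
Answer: -3416995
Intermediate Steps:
w(K, N) = I*√19 (w(K, N) = √(-19) = I*√19)
R(o) = 1300 - 4*o² (R(o) = 2*(541 - ((o² + o*o) - 109)) = 2*(541 - ((o² + o²) - 109)) = 2*(541 - (2*o² - 109)) = 2*(541 - (-109 + 2*o²)) = 2*(541 + (109 - 2*o²)) = 2*(650 - 2*o²) = 1300 - 4*o²)
R(w(-20, d(5, 3))) - 1*3418371 = (1300 - 4*(I*√19)²) - 1*3418371 = (1300 - 4*(-19)) - 3418371 = (1300 + 76) - 3418371 = 1376 - 3418371 = -3416995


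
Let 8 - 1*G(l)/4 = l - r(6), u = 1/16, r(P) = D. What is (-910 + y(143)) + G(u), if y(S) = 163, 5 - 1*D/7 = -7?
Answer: -1517/4 ≈ -379.25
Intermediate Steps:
D = 84 (D = 35 - 7*(-7) = 35 + 49 = 84)
r(P) = 84
u = 1/16 ≈ 0.062500
G(l) = 368 - 4*l (G(l) = 32 - 4*(l - 1*84) = 32 - 4*(l - 84) = 32 - 4*(-84 + l) = 32 + (336 - 4*l) = 368 - 4*l)
(-910 + y(143)) + G(u) = (-910 + 163) + (368 - 4*1/16) = -747 + (368 - 1/4) = -747 + 1471/4 = -1517/4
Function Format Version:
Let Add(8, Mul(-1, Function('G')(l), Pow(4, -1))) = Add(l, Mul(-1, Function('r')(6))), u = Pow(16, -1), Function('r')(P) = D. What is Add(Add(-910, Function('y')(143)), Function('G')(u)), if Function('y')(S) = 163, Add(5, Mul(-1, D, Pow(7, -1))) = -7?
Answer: Rational(-1517, 4) ≈ -379.25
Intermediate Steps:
D = 84 (D = Add(35, Mul(-7, -7)) = Add(35, 49) = 84)
Function('r')(P) = 84
u = Rational(1, 16) ≈ 0.062500
Function('G')(l) = Add(368, Mul(-4, l)) (Function('G')(l) = Add(32, Mul(-4, Add(l, Mul(-1, 84)))) = Add(32, Mul(-4, Add(l, -84))) = Add(32, Mul(-4, Add(-84, l))) = Add(32, Add(336, Mul(-4, l))) = Add(368, Mul(-4, l)))
Add(Add(-910, Function('y')(143)), Function('G')(u)) = Add(Add(-910, 163), Add(368, Mul(-4, Rational(1, 16)))) = Add(-747, Add(368, Rational(-1, 4))) = Add(-747, Rational(1471, 4)) = Rational(-1517, 4)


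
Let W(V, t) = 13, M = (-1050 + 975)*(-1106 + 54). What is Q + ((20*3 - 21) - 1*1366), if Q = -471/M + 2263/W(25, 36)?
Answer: -394186441/341900 ≈ -1152.9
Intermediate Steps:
M = 78900 (M = -75*(-1052) = 78900)
Q = 59514859/341900 (Q = -471/78900 + 2263/13 = -471*1/78900 + 2263*(1/13) = -157/26300 + 2263/13 = 59514859/341900 ≈ 174.07)
Q + ((20*3 - 21) - 1*1366) = 59514859/341900 + ((20*3 - 21) - 1*1366) = 59514859/341900 + ((60 - 21) - 1366) = 59514859/341900 + (39 - 1366) = 59514859/341900 - 1327 = -394186441/341900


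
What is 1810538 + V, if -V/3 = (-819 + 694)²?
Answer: 1763663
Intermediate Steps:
V = -46875 (V = -3*(-819 + 694)² = -3*(-125)² = -3*15625 = -46875)
1810538 + V = 1810538 - 46875 = 1763663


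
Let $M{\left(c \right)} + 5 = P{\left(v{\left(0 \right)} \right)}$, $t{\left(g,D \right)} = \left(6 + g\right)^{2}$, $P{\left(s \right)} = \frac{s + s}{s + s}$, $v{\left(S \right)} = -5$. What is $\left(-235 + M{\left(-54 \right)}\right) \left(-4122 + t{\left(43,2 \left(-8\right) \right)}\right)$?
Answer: $411319$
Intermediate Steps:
$P{\left(s \right)} = 1$ ($P{\left(s \right)} = \frac{2 s}{2 s} = 2 s \frac{1}{2 s} = 1$)
$M{\left(c \right)} = -4$ ($M{\left(c \right)} = -5 + 1 = -4$)
$\left(-235 + M{\left(-54 \right)}\right) \left(-4122 + t{\left(43,2 \left(-8\right) \right)}\right) = \left(-235 - 4\right) \left(-4122 + \left(6 + 43\right)^{2}\right) = - 239 \left(-4122 + 49^{2}\right) = - 239 \left(-4122 + 2401\right) = \left(-239\right) \left(-1721\right) = 411319$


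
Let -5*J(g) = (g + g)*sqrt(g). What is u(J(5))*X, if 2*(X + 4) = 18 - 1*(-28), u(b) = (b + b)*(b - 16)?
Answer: 760 + 1216*sqrt(5) ≈ 3479.1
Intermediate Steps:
J(g) = -2*g**(3/2)/5 (J(g) = -(g + g)*sqrt(g)/5 = -2*g*sqrt(g)/5 = -2*g**(3/2)/5)
u(b) = 2*b*(-16 + b) (u(b) = (2*b)*(-16 + b) = 2*b*(-16 + b))
X = 19 (X = -4 + (18 - 1*(-28))/2 = -4 + (18 + 28)/2 = -4 + (1/2)*46 = -4 + 23 = 19)
u(J(5))*X = (2*(-2*sqrt(5))*(-16 - 2*sqrt(5)))*19 = -4*sqrt(5)*(-16 - 2*sqrt(5))*19 = -76*sqrt(5)*(-16 - 2*sqrt(5))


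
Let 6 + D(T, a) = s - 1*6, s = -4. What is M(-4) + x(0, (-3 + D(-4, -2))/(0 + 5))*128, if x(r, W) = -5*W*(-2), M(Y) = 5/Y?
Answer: -19461/4 ≈ -4865.3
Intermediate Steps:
D(T, a) = -16 (D(T, a) = -6 + (-4 - 1*6) = -6 + (-4 - 6) = -6 - 10 = -16)
x(r, W) = 10*W
M(-4) + x(0, (-3 + D(-4, -2))/(0 + 5))*128 = 5/(-4) + (10*((-3 - 16)/(0 + 5)))*128 = 5*(-1/4) + (10*(-19/5))*128 = -5/4 + (10*(-19*1/5))*128 = -5/4 + (10*(-19/5))*128 = -5/4 - 38*128 = -5/4 - 4864 = -19461/4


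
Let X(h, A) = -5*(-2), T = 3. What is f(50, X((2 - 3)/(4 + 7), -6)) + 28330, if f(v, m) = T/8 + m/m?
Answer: 226651/8 ≈ 28331.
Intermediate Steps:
X(h, A) = 10
f(v, m) = 11/8 (f(v, m) = 3/8 + m/m = 3*(1/8) + 1 = 3/8 + 1 = 11/8)
f(50, X((2 - 3)/(4 + 7), -6)) + 28330 = 11/8 + 28330 = 226651/8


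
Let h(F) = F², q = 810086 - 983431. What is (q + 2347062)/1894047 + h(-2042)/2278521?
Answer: 4283529609155/1438541954829 ≈ 2.9777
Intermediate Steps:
q = -173345
(q + 2347062)/1894047 + h(-2042)/2278521 = (-173345 + 2347062)/1894047 + (-2042)²/2278521 = 2173717*(1/1894047) + 4169764*(1/2278521) = 2173717/1894047 + 4169764/2278521 = 4283529609155/1438541954829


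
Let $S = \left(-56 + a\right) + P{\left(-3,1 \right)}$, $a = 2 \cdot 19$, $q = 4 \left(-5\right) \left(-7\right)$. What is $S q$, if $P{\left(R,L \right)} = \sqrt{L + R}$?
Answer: $-2520 + 140 i \sqrt{2} \approx -2520.0 + 197.99 i$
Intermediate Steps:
$q = 140$ ($q = \left(-20\right) \left(-7\right) = 140$)
$a = 38$
$S = -18 + i \sqrt{2}$ ($S = \left(-56 + 38\right) + \sqrt{1 - 3} = -18 + \sqrt{-2} = -18 + i \sqrt{2} \approx -18.0 + 1.4142 i$)
$S q = \left(-18 + i \sqrt{2}\right) 140 = -2520 + 140 i \sqrt{2}$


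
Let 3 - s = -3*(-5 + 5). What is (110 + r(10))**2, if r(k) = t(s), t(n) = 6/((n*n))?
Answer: 110224/9 ≈ 12247.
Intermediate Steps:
s = 3 (s = 3 - (-3)*(-5 + 5) = 3 - (-3)*0 = 3 - 1*0 = 3 + 0 = 3)
t(n) = 6/n**2 (t(n) = 6/(n**2) = 6/n**2)
r(k) = 2/3 (r(k) = 6/3**2 = 6*(1/9) = 2/3)
(110 + r(10))**2 = (110 + 2/3)**2 = (332/3)**2 = 110224/9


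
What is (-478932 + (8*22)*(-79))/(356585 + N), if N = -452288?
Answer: 492836/95703 ≈ 5.1496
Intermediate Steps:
(-478932 + (8*22)*(-79))/(356585 + N) = (-478932 + (8*22)*(-79))/(356585 - 452288) = (-478932 + 176*(-79))/(-95703) = (-478932 - 13904)*(-1/95703) = -492836*(-1/95703) = 492836/95703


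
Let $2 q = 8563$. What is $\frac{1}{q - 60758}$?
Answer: $- \frac{2}{112953} \approx -1.7706 \cdot 10^{-5}$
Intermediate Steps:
$q = \frac{8563}{2}$ ($q = \frac{1}{2} \cdot 8563 = \frac{8563}{2} \approx 4281.5$)
$\frac{1}{q - 60758} = \frac{1}{\frac{8563}{2} - 60758} = \frac{1}{- \frac{112953}{2}} = - \frac{2}{112953}$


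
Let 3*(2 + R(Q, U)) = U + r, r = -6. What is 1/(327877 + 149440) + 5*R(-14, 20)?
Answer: 19092683/1431951 ≈ 13.333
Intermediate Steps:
R(Q, U) = -4 + U/3 (R(Q, U) = -2 + (U - 6)/3 = -2 + (-6 + U)/3 = -2 + (-2 + U/3) = -4 + U/3)
1/(327877 + 149440) + 5*R(-14, 20) = 1/(327877 + 149440) + 5*(-4 + (⅓)*20) = 1/477317 + 5*(-4 + 20/3) = 1/477317 + 5*(8/3) = 1/477317 + 40/3 = 19092683/1431951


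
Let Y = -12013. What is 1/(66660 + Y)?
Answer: 1/54647 ≈ 1.8299e-5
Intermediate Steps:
1/(66660 + Y) = 1/(66660 - 12013) = 1/54647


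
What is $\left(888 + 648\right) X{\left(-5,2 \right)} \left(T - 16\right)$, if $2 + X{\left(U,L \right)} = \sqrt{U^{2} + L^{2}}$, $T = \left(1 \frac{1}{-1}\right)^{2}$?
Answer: $46080 - 23040 \sqrt{29} \approx -77994.0$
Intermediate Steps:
$T = 1$ ($T = \left(1 \left(-1\right)\right)^{2} = \left(-1\right)^{2} = 1$)
$X{\left(U,L \right)} = -2 + \sqrt{L^{2} + U^{2}}$ ($X{\left(U,L \right)} = -2 + \sqrt{U^{2} + L^{2}} = -2 + \sqrt{L^{2} + U^{2}}$)
$\left(888 + 648\right) X{\left(-5,2 \right)} \left(T - 16\right) = \left(888 + 648\right) \left(-2 + \sqrt{2^{2} + \left(-5\right)^{2}}\right) \left(1 - 16\right) = 1536 \left(-2 + \sqrt{4 + 25}\right) \left(-15\right) = 1536 \left(-2 + \sqrt{29}\right) \left(-15\right) = 1536 \left(30 - 15 \sqrt{29}\right) = 46080 - 23040 \sqrt{29}$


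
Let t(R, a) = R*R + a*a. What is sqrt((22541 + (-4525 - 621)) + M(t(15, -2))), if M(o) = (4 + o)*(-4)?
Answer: sqrt(16463) ≈ 128.31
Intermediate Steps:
t(R, a) = R**2 + a**2
M(o) = -16 - 4*o
sqrt((22541 + (-4525 - 621)) + M(t(15, -2))) = sqrt((22541 + (-4525 - 621)) + (-16 - 4*(15**2 + (-2)**2))) = sqrt((22541 - 5146) + (-16 - 4*(225 + 4))) = sqrt(17395 + (-16 - 4*229)) = sqrt(17395 + (-16 - 916)) = sqrt(17395 - 932) = sqrt(16463)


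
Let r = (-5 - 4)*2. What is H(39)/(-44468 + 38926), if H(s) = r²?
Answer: -162/2771 ≈ -0.058463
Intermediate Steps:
r = -18 (r = -9*2 = -18)
H(s) = 324 (H(s) = (-18)² = 324)
H(39)/(-44468 + 38926) = 324/(-44468 + 38926) = 324/(-5542) = 324*(-1/5542) = -162/2771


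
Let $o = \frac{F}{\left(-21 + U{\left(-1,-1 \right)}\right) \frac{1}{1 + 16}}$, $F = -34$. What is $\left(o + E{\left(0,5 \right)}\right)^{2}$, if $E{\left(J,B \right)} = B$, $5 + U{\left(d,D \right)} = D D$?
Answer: $\frac{494209}{625} \approx 790.73$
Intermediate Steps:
$U{\left(d,D \right)} = -5 + D^{2}$ ($U{\left(d,D \right)} = -5 + D D = -5 + D^{2}$)
$o = \frac{578}{25}$ ($o = - \frac{34}{\left(-21 - \left(5 - \left(-1\right)^{2}\right)\right) \frac{1}{1 + 16}} = - \frac{34}{\left(-21 + \left(-5 + 1\right)\right) \frac{1}{17}} = - \frac{34}{\left(-21 - 4\right) \frac{1}{17}} = - \frac{34}{\left(-25\right) \frac{1}{17}} = - \frac{34}{- \frac{25}{17}} = \left(-34\right) \left(- \frac{17}{25}\right) = \frac{578}{25} \approx 23.12$)
$\left(o + E{\left(0,5 \right)}\right)^{2} = \left(\frac{578}{25} + 5\right)^{2} = \left(\frac{703}{25}\right)^{2} = \frac{494209}{625}$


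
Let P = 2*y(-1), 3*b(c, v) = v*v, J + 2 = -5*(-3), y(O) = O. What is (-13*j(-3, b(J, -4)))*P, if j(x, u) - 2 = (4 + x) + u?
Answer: 650/3 ≈ 216.67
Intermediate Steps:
J = 13 (J = -2 - 5*(-3) = -2 + 15 = 13)
b(c, v) = v**2/3 (b(c, v) = (v*v)/3 = v**2/3)
j(x, u) = 6 + u + x (j(x, u) = 2 + ((4 + x) + u) = 2 + (4 + u + x) = 6 + u + x)
P = -2 (P = 2*(-1) = -2)
(-13*j(-3, b(J, -4)))*P = -13*(6 + (1/3)*(-4)**2 - 3)*(-2) = -13*(6 + (1/3)*16 - 3)*(-2) = -13*(6 + 16/3 - 3)*(-2) = -13*25/3*(-2) = -325/3*(-2) = 650/3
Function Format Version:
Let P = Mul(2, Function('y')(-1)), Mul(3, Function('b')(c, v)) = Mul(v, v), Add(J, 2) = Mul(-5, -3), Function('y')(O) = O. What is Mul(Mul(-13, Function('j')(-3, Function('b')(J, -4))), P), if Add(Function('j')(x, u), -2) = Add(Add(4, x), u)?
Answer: Rational(650, 3) ≈ 216.67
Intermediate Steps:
J = 13 (J = Add(-2, Mul(-5, -3)) = Add(-2, 15) = 13)
Function('b')(c, v) = Mul(Rational(1, 3), Pow(v, 2)) (Function('b')(c, v) = Mul(Rational(1, 3), Mul(v, v)) = Mul(Rational(1, 3), Pow(v, 2)))
Function('j')(x, u) = Add(6, u, x) (Function('j')(x, u) = Add(2, Add(Add(4, x), u)) = Add(2, Add(4, u, x)) = Add(6, u, x))
P = -2 (P = Mul(2, -1) = -2)
Mul(Mul(-13, Function('j')(-3, Function('b')(J, -4))), P) = Mul(Mul(-13, Add(6, Mul(Rational(1, 3), Pow(-4, 2)), -3)), -2) = Mul(Mul(-13, Add(6, Mul(Rational(1, 3), 16), -3)), -2) = Mul(Mul(-13, Add(6, Rational(16, 3), -3)), -2) = Mul(Mul(-13, Rational(25, 3)), -2) = Mul(Rational(-325, 3), -2) = Rational(650, 3)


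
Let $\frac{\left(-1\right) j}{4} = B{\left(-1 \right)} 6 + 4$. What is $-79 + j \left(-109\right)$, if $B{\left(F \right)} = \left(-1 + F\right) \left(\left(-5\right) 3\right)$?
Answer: $80145$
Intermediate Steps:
$B{\left(F \right)} = 15 - 15 F$ ($B{\left(F \right)} = \left(-1 + F\right) \left(-15\right) = 15 - 15 F$)
$j = -736$ ($j = - 4 \left(\left(15 - -15\right) 6 + 4\right) = - 4 \left(\left(15 + 15\right) 6 + 4\right) = - 4 \left(30 \cdot 6 + 4\right) = - 4 \left(180 + 4\right) = \left(-4\right) 184 = -736$)
$-79 + j \left(-109\right) = -79 - -80224 = -79 + 80224 = 80145$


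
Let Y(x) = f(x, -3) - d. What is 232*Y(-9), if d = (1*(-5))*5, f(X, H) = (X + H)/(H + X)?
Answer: 6032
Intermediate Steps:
f(X, H) = 1 (f(X, H) = (H + X)/(H + X) = 1)
d = -25 (d = -5*5 = -25)
Y(x) = 26 (Y(x) = 1 - 1*(-25) = 1 + 25 = 26)
232*Y(-9) = 232*26 = 6032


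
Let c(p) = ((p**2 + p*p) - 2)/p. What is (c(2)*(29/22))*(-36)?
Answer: -1566/11 ≈ -142.36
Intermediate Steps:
c(p) = (-2 + 2*p**2)/p (c(p) = ((p**2 + p**2) - 2)/p = (2*p**2 - 2)/p = (-2 + 2*p**2)/p)
(c(2)*(29/22))*(-36) = ((-2/2 + 2*2)*(29/22))*(-36) = ((-2*1/2 + 4)*(29*(1/22)))*(-36) = ((-1 + 4)*(29/22))*(-36) = (3*(29/22))*(-36) = (87/22)*(-36) = -1566/11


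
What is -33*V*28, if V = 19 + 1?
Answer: -18480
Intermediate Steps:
V = 20
-33*V*28 = -33*20*28 = -660*28 = -18480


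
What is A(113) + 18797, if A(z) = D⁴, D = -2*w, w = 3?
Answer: 20093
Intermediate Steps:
D = -6 (D = -2*3 = -6)
A(z) = 1296 (A(z) = (-6)⁴ = 1296)
A(113) + 18797 = 1296 + 18797 = 20093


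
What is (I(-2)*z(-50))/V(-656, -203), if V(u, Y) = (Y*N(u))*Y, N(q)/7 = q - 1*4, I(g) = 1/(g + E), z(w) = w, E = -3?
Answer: -1/19038558 ≈ -5.2525e-8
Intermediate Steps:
I(g) = 1/(-3 + g) (I(g) = 1/(g - 3) = 1/(-3 + g))
N(q) = -28 + 7*q (N(q) = 7*(q - 1*4) = 7*(q - 4) = 7*(-4 + q) = -28 + 7*q)
V(u, Y) = Y²*(-28 + 7*u) (V(u, Y) = (Y*(-28 + 7*u))*Y = Y²*(-28 + 7*u))
(I(-2)*z(-50))/V(-656, -203) = (-50/(-3 - 2))/((7*(-203)²*(-4 - 656))) = (-50/(-5))/((7*41209*(-660))) = -⅕*(-50)/(-190385580) = 10*(-1/190385580) = -1/19038558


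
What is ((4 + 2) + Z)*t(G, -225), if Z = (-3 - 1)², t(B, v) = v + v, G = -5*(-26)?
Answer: -9900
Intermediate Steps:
G = 130
t(B, v) = 2*v
Z = 16 (Z = (-4)² = 16)
((4 + 2) + Z)*t(G, -225) = ((4 + 2) + 16)*(2*(-225)) = (6 + 16)*(-450) = 22*(-450) = -9900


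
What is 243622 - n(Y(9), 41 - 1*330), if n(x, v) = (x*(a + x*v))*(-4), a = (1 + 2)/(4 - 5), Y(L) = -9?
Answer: 150094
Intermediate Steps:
a = -3 (a = 3/(-1) = 3*(-1) = -3)
n(x, v) = -4*x*(-3 + v*x) (n(x, v) = (x*(-3 + x*v))*(-4) = (x*(-3 + v*x))*(-4) = -4*x*(-3 + v*x))
243622 - n(Y(9), 41 - 1*330) = 243622 - 4*(-9)*(3 - 1*(41 - 1*330)*(-9)) = 243622 - 4*(-9)*(3 - 1*(41 - 330)*(-9)) = 243622 - 4*(-9)*(3 - 1*(-289)*(-9)) = 243622 - 4*(-9)*(3 - 2601) = 243622 - 4*(-9)*(-2598) = 243622 - 1*93528 = 243622 - 93528 = 150094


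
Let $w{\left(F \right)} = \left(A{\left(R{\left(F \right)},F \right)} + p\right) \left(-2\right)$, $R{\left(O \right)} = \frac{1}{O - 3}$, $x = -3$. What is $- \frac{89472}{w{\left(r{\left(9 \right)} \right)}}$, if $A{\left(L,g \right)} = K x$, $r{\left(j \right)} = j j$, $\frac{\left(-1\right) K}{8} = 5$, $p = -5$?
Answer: $\frac{44736}{115} \approx 389.01$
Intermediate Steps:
$K = -40$ ($K = \left(-8\right) 5 = -40$)
$r{\left(j \right)} = j^{2}$
$R{\left(O \right)} = \frac{1}{-3 + O}$
$A{\left(L,g \right)} = 120$ ($A{\left(L,g \right)} = \left(-40\right) \left(-3\right) = 120$)
$w{\left(F \right)} = -230$ ($w{\left(F \right)} = \left(120 - 5\right) \left(-2\right) = 115 \left(-2\right) = -230$)
$- \frac{89472}{w{\left(r{\left(9 \right)} \right)}} = - \frac{89472}{-230} = \left(-89472\right) \left(- \frac{1}{230}\right) = \frac{44736}{115}$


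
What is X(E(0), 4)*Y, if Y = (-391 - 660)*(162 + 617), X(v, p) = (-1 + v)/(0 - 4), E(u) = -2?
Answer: -2456187/4 ≈ -6.1405e+5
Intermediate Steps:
X(v, p) = 1/4 - v/4 (X(v, p) = (-1 + v)/(-4) = (-1 + v)*(-1/4) = 1/4 - v/4)
Y = -818729 (Y = -1051*779 = -818729)
X(E(0), 4)*Y = (1/4 - 1/4*(-2))*(-818729) = (1/4 + 1/2)*(-818729) = (3/4)*(-818729) = -2456187/4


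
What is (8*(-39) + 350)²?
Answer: 1444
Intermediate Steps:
(8*(-39) + 350)² = (-312 + 350)² = 38² = 1444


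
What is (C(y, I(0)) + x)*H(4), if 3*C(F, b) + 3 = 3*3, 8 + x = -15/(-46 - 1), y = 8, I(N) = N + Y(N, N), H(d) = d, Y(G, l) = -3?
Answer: -1068/47 ≈ -22.723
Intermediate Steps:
I(N) = -3 + N (I(N) = N - 3 = -3 + N)
x = -361/47 (x = -8 - 15/(-46 - 1) = -8 - 15/(-47) = -8 - 15*(-1/47) = -8 + 15/47 = -361/47 ≈ -7.6808)
C(F, b) = 2 (C(F, b) = -1 + (3*3)/3 = -1 + (1/3)*9 = -1 + 3 = 2)
(C(y, I(0)) + x)*H(4) = (2 - 361/47)*4 = -267/47*4 = -1068/47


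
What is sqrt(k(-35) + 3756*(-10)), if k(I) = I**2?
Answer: 13*I*sqrt(215) ≈ 190.62*I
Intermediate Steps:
sqrt(k(-35) + 3756*(-10)) = sqrt((-35)**2 + 3756*(-10)) = sqrt(1225 - 37560) = sqrt(-36335) = 13*I*sqrt(215)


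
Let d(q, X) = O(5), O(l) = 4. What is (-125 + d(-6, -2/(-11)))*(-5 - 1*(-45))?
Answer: -4840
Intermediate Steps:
d(q, X) = 4
(-125 + d(-6, -2/(-11)))*(-5 - 1*(-45)) = (-125 + 4)*(-5 - 1*(-45)) = -121*(-5 + 45) = -121*40 = -4840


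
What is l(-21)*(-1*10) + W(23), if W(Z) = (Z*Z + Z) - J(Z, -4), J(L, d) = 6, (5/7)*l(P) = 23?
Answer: 224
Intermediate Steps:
l(P) = 161/5 (l(P) = (7/5)*23 = 161/5)
W(Z) = -6 + Z + Z² (W(Z) = (Z*Z + Z) - 1*6 = (Z² + Z) - 6 = (Z + Z²) - 6 = -6 + Z + Z²)
l(-21)*(-1*10) + W(23) = 161*(-1*10)/5 + (-6 + 23 + 23²) = (161/5)*(-10) + (-6 + 23 + 529) = -322 + 546 = 224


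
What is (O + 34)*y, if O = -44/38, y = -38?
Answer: -1248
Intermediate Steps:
O = -22/19 (O = -44*1/38 = -22/19 ≈ -1.1579)
(O + 34)*y = (-22/19 + 34)*(-38) = (624/19)*(-38) = -1248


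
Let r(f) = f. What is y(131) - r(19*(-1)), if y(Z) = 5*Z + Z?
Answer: 805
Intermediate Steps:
y(Z) = 6*Z
y(131) - r(19*(-1)) = 6*131 - 19*(-1) = 786 - 1*(-19) = 786 + 19 = 805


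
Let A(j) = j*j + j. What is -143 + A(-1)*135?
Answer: -143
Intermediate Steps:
A(j) = j + j**2 (A(j) = j**2 + j = j + j**2)
-143 + A(-1)*135 = -143 - (1 - 1)*135 = -143 - 1*0*135 = -143 + 0*135 = -143 + 0 = -143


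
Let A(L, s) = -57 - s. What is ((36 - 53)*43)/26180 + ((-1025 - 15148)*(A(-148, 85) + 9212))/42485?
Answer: -45180611251/13085380 ≈ -3452.8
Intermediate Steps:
((36 - 53)*43)/26180 + ((-1025 - 15148)*(A(-148, 85) + 9212))/42485 = ((36 - 53)*43)/26180 + ((-1025 - 15148)*((-57 - 1*85) + 9212))/42485 = -17*43*(1/26180) - 16173*((-57 - 85) + 9212)*(1/42485) = -731*1/26180 - 16173*(-142 + 9212)*(1/42485) = -43/1540 - 16173*9070*(1/42485) = -43/1540 - 146689110*1/42485 = -43/1540 - 29337822/8497 = -45180611251/13085380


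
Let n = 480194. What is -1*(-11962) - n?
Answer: -468232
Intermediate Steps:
-1*(-11962) - n = -1*(-11962) - 1*480194 = 11962 - 480194 = -468232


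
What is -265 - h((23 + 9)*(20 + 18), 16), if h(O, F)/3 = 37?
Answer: -376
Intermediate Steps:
h(O, F) = 111 (h(O, F) = 3*37 = 111)
-265 - h((23 + 9)*(20 + 18), 16) = -265 - 1*111 = -265 - 111 = -376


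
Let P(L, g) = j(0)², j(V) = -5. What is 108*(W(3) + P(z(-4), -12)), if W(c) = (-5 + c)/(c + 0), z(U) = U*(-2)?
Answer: 2628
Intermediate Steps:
z(U) = -2*U
W(c) = (-5 + c)/c
P(L, g) = 25 (P(L, g) = (-5)² = 25)
108*(W(3) + P(z(-4), -12)) = 108*((-5 + 3)/3 + 25) = 108*((⅓)*(-2) + 25) = 108*(-⅔ + 25) = 108*(73/3) = 2628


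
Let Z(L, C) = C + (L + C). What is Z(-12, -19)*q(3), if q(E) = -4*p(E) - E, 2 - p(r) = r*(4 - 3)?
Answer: -50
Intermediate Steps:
p(r) = 2 - r (p(r) = 2 - r*(4 - 3) = 2 - r)
Z(L, C) = L + 2*C (Z(L, C) = C + (C + L) = L + 2*C)
q(E) = -8 + 3*E (q(E) = -4*(2 - E) - E = (-8 + 4*E) - E = -8 + 3*E)
Z(-12, -19)*q(3) = (-12 + 2*(-19))*(-8 + 3*3) = (-12 - 38)*(-8 + 9) = -50*1 = -50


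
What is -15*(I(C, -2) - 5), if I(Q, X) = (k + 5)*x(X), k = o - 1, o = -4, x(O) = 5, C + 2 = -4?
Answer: 75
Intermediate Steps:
C = -6 (C = -2 - 4 = -6)
k = -5 (k = -4 - 1 = -5)
I(Q, X) = 0 (I(Q, X) = (-5 + 5)*5 = 0*5 = 0)
-15*(I(C, -2) - 5) = -15*(0 - 5) = -15*(-5) = 75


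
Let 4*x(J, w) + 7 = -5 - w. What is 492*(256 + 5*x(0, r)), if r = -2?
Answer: 119802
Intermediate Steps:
x(J, w) = -3 - w/4 (x(J, w) = -7/4 + (-5 - w)/4 = -7/4 + (-5/4 - w/4) = -3 - w/4)
492*(256 + 5*x(0, r)) = 492*(256 + 5*(-3 - ¼*(-2))) = 492*(256 + 5*(-3 + ½)) = 492*(256 + 5*(-5/2)) = 492*(256 - 25/2) = 492*(487/2) = 119802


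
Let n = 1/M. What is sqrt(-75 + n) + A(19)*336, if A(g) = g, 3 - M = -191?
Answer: 6384 + I*sqrt(2822506)/194 ≈ 6384.0 + 8.66*I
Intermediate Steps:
M = 194 (M = 3 - 1*(-191) = 3 + 191 = 194)
n = 1/194 ≈ 0.0051546
sqrt(-75 + n) + A(19)*336 = sqrt(-75 + 1/194) + 19*336 = sqrt(-14549/194) + 6384 = I*sqrt(2822506)/194 + 6384 = 6384 + I*sqrt(2822506)/194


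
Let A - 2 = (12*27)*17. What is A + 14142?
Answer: 19652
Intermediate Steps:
A = 5510 (A = 2 + (12*27)*17 = 2 + 324*17 = 2 + 5508 = 5510)
A + 14142 = 5510 + 14142 = 19652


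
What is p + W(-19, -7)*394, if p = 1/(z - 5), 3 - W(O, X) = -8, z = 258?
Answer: 1096503/253 ≈ 4334.0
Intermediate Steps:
W(O, X) = 11 (W(O, X) = 3 - 1*(-8) = 3 + 8 = 11)
p = 1/253 (p = 1/(258 - 5) = 1/253 ≈ 0.0039526)
p + W(-19, -7)*394 = 1/253 + 11*394 = 1/253 + 4334 = 1096503/253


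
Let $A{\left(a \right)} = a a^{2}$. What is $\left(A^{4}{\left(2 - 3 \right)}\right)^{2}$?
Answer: $1$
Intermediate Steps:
$A{\left(a \right)} = a^{3}$
$\left(A^{4}{\left(2 - 3 \right)}\right)^{2} = \left(\left(\left(2 - 3\right)^{3}\right)^{4}\right)^{2} = \left(\left(\left(-1\right)^{3}\right)^{4}\right)^{2} = \left(\left(-1\right)^{4}\right)^{2} = 1^{2} = 1$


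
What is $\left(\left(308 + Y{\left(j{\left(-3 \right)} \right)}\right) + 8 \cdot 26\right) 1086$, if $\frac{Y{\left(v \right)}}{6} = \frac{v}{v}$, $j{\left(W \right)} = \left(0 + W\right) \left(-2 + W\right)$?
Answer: $566892$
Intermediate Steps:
$j{\left(W \right)} = W \left(-2 + W\right)$
$Y{\left(v \right)} = 6$ ($Y{\left(v \right)} = 6 \frac{v}{v} = 6 \cdot 1 = 6$)
$\left(\left(308 + Y{\left(j{\left(-3 \right)} \right)}\right) + 8 \cdot 26\right) 1086 = \left(\left(308 + 6\right) + 8 \cdot 26\right) 1086 = \left(314 + 208\right) 1086 = 522 \cdot 1086 = 566892$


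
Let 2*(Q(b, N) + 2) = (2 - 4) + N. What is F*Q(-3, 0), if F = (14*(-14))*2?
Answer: 1176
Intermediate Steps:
Q(b, N) = -3 + N/2 (Q(b, N) = -2 + ((2 - 4) + N)/2 = -2 + (-2 + N)/2 = -2 + (-1 + N/2) = -3 + N/2)
F = -392 (F = -196*2 = -392)
F*Q(-3, 0) = -392*(-3 + (½)*0) = -392*(-3 + 0) = -392*(-3) = 1176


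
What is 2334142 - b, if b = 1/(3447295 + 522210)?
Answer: 9265388339709/3969505 ≈ 2.3341e+6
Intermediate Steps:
b = 1/3969505 ≈ 2.5192e-7
2334142 - b = 2334142 - 1*1/3969505 = 2334142 - 1/3969505 = 9265388339709/3969505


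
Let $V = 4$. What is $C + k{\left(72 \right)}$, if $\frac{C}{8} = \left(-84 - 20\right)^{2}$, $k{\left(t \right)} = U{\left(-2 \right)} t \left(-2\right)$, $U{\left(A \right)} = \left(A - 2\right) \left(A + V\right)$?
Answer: $87680$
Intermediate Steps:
$U{\left(A \right)} = \left(-2 + A\right) \left(4 + A\right)$ ($U{\left(A \right)} = \left(A - 2\right) \left(A + 4\right) = \left(-2 + A\right) \left(4 + A\right)$)
$k{\left(t \right)} = 16 t$ ($k{\left(t \right)} = \left(-8 + \left(-2\right)^{2} + 2 \left(-2\right)\right) t \left(-2\right) = \left(-8 + 4 - 4\right) t \left(-2\right) = - 8 t \left(-2\right) = 16 t$)
$C = 86528$ ($C = 8 \left(-84 - 20\right)^{2} = 8 \left(-104\right)^{2} = 8 \cdot 10816 = 86528$)
$C + k{\left(72 \right)} = 86528 + 16 \cdot 72 = 86528 + 1152 = 87680$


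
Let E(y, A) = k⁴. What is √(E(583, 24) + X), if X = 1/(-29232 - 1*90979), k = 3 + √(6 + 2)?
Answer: √(8338044848406 + 5895879284568*√2)/120211 ≈ 33.971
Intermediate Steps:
k = 3 + 2*√2 (k = 3 + √8 = 3 + 2*√2 ≈ 5.8284)
E(y, A) = (3 + 2*√2)⁴
X = -1/120211 (X = 1/(-29232 - 90979) = 1/(-120211) = -1/120211 ≈ -8.3187e-6)
√(E(583, 24) + X) = √((577 + 408*√2) - 1/120211) = √(69361746/120211 + 408*√2)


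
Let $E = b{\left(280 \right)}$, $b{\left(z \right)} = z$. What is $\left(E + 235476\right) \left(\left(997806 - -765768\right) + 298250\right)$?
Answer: $486087378944$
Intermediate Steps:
$E = 280$
$\left(E + 235476\right) \left(\left(997806 - -765768\right) + 298250\right) = \left(280 + 235476\right) \left(\left(997806 - -765768\right) + 298250\right) = 235756 \left(\left(997806 + 765768\right) + 298250\right) = 235756 \left(1763574 + 298250\right) = 235756 \cdot 2061824 = 486087378944$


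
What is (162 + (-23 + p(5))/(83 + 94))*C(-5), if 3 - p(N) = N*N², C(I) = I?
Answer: -142645/177 ≈ -805.90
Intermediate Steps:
p(N) = 3 - N³ (p(N) = 3 - N*N² = 3 - N³)
(162 + (-23 + p(5))/(83 + 94))*C(-5) = (162 + (-23 + (3 - 1*5³))/(83 + 94))*(-5) = (162 + (-23 + (3 - 1*125))/177)*(-5) = (162 + (-23 + (3 - 125))*(1/177))*(-5) = (162 + (-23 - 122)*(1/177))*(-5) = (162 - 145*1/177)*(-5) = (162 - 145/177)*(-5) = (28529/177)*(-5) = -142645/177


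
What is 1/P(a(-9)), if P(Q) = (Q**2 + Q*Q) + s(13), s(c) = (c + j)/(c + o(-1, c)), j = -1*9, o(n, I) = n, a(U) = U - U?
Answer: 3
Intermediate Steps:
a(U) = 0
j = -9
s(c) = (-9 + c)/(-1 + c) (s(c) = (c - 9)/(c - 1) = (-9 + c)/(-1 + c))
P(Q) = 1/3 + 2*Q**2 (P(Q) = (Q**2 + Q*Q) + (-9 + 13)/(-1 + 13) = (Q**2 + Q**2) + 4/12 = 2*Q**2 + (1/12)*4 = 2*Q**2 + 1/3 = 1/3 + 2*Q**2)
1/P(a(-9)) = 1/(1/3 + 2*0**2) = 1/(1/3 + 2*0) = 1/(1/3 + 0) = 1/(1/3) = 3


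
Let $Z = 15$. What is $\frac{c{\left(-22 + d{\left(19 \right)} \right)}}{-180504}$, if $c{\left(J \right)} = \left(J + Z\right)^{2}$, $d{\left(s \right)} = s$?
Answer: $- \frac{2}{2507} \approx -0.00079777$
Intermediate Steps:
$c{\left(J \right)} = \left(15 + J\right)^{2}$ ($c{\left(J \right)} = \left(J + 15\right)^{2} = \left(15 + J\right)^{2}$)
$\frac{c{\left(-22 + d{\left(19 \right)} \right)}}{-180504} = \frac{\left(15 + \left(-22 + 19\right)\right)^{2}}{-180504} = \left(15 - 3\right)^{2} \left(- \frac{1}{180504}\right) = 12^{2} \left(- \frac{1}{180504}\right) = 144 \left(- \frac{1}{180504}\right) = - \frac{2}{2507}$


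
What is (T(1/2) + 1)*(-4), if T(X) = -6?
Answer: 20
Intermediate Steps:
(T(1/2) + 1)*(-4) = (-6 + 1)*(-4) = -5*(-4) = 20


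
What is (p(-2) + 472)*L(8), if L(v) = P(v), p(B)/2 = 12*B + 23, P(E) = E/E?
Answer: 470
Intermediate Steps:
P(E) = 1
p(B) = 46 + 24*B (p(B) = 2*(12*B + 23) = 2*(23 + 12*B) = 46 + 24*B)
L(v) = 1
(p(-2) + 472)*L(8) = ((46 + 24*(-2)) + 472)*1 = ((46 - 48) + 472)*1 = (-2 + 472)*1 = 470*1 = 470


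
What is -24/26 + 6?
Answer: 66/13 ≈ 5.0769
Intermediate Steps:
-24/26 + 6 = -3*4/13 + 6 = -12/13 + 6 = 66/13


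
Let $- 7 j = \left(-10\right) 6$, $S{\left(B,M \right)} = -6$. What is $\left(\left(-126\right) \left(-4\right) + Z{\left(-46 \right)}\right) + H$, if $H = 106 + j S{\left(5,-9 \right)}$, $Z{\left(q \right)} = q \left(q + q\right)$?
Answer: $\frac{33534}{7} \approx 4790.6$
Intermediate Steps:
$j = \frac{60}{7}$ ($j = - \frac{\left(-10\right) 6}{7} = \left(- \frac{1}{7}\right) \left(-60\right) = \frac{60}{7} \approx 8.5714$)
$Z{\left(q \right)} = 2 q^{2}$ ($Z{\left(q \right)} = q 2 q = 2 q^{2}$)
$H = \frac{382}{7}$ ($H = 106 + \frac{60}{7} \left(-6\right) = 106 - \frac{360}{7} = \frac{382}{7} \approx 54.571$)
$\left(\left(-126\right) \left(-4\right) + Z{\left(-46 \right)}\right) + H = \left(\left(-126\right) \left(-4\right) + 2 \left(-46\right)^{2}\right) + \frac{382}{7} = \left(504 + 2 \cdot 2116\right) + \frac{382}{7} = \left(504 + 4232\right) + \frac{382}{7} = 4736 + \frac{382}{7} = \frac{33534}{7}$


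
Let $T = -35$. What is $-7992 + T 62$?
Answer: $-10162$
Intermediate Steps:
$-7992 + T 62 = -7992 - 2170 = -10162$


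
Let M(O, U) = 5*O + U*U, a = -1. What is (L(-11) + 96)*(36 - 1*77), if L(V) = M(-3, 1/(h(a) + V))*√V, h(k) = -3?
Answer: -3936 + 120499*I*√11/196 ≈ -3936.0 + 2039.0*I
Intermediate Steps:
M(O, U) = U² + 5*O (M(O, U) = 5*O + U² = U² + 5*O)
L(V) = √V*(-15 + (-3 + V)⁻²) (L(V) = ((1/(-3 + V))² + 5*(-3))*√V = ((-3 + V)⁻² - 15)*√V = (-15 + (-3 + V)⁻²)*√V = √V*(-15 + (-3 + V)⁻²))
(L(-11) + 96)*(36 - 1*77) = ((-15*I*√11 + √(-11)/(-3 - 11)²) + 96)*(36 - 1*77) = ((-15*I*√11 + (I*√11)/(-14)²) + 96)*(36 - 77) = ((-15*I*√11 + (I*√11)*(1/196)) + 96)*(-41) = ((-15*I*√11 + I*√11/196) + 96)*(-41) = (-2939*I*√11/196 + 96)*(-41) = (96 - 2939*I*√11/196)*(-41) = -3936 + 120499*I*√11/196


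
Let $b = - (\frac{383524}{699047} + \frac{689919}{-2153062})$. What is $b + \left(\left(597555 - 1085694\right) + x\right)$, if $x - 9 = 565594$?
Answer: $\frac{116590066963042801}{1505091531914} \approx 77464.0$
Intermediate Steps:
$x = 565603$ ($x = 9 + 565594 = 565603$)
$b = - \frac{343465143295}{1505091531914}$ ($b = - (383524 \cdot \frac{1}{699047} + 689919 \left(- \frac{1}{2153062}\right)) = - (\frac{383524}{699047} - \frac{689919}{2153062}) = \left(-1\right) \frac{343465143295}{1505091531914} = - \frac{343465143295}{1505091531914} \approx -0.2282$)
$b + \left(\left(597555 - 1085694\right) + x\right) = - \frac{343465143295}{1505091531914} + \left(\left(597555 - 1085694\right) + 565603\right) = - \frac{343465143295}{1505091531914} + \left(-488139 + 565603\right) = - \frac{343465143295}{1505091531914} + 77464 = \frac{116590066963042801}{1505091531914}$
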